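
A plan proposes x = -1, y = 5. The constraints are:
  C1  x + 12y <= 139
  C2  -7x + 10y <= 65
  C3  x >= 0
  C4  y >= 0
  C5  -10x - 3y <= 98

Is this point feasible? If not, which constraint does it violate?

not feasible — violates C3

Constraint C3: x = -1, which is not ≥ 0. All other constraints are satisfied.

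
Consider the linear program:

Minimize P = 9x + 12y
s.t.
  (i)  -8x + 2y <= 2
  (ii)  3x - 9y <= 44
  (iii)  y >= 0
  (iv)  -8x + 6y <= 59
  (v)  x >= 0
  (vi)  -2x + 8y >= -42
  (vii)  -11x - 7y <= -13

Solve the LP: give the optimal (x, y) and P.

x = 13/11, y = 0, minimum P = 117/11

Vertices and P = 9x + 12y:
  (53/16, 57/4) → P = 3213/16
  (2/13, 21/13) → P = 270/13
  (44/3, 0) → P = 132
  (13/11, 0) → P = 117/11
The feasible region is unbounded (it extends along (3, 1), (3, 4)), but P strictly increases along every unbounded feasible direction, so there is no improving ray and the minimum is attained at a vertex.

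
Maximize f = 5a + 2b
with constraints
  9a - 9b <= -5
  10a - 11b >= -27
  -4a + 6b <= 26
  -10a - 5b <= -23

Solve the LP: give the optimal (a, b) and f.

Feasible corners and f = 5a + 2b:
  (34/3, 107/9) → f = 724/9
  (182/135, 257/135) → f = 1424/135
  (31/4, 19/2) → f = 231/4
  (59/80, 25/8) → f = 159/16

a = 34/3, b = 107/9, maximum f = 724/9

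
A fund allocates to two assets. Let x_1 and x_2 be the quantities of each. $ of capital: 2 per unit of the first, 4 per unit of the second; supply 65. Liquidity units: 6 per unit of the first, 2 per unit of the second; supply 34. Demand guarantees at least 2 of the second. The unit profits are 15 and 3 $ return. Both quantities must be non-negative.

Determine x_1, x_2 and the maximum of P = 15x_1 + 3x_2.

x_1 = 5, x_2 = 2, maximum P = 81

Extreme points and P = 15x_1 + 3x_2:
  (0, 65/4) → P = 195/4
  (0, 2) → P = 6
  (3/10, 161/10) → P = 264/5
  (5, 2) → P = 81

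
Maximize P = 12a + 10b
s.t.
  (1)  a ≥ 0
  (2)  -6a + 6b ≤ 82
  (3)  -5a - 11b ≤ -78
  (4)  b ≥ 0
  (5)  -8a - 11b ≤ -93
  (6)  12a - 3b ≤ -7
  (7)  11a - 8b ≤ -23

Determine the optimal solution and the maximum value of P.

Corner points and P = 12a + 10b:
  (0, 41/3) → P = 410/3
  (0, 93/11) → P = 930/11
  (34/9, 157/9) → P = 1978/9
  (101/78, 293/39) → P = 272/3

At the optimal vertex, -6a + 6b = 82 and 12a - 3b = -7.
Solving simultaneously gives a = 34/9, b = 157/9.

a = 34/9, b = 157/9, maximum P = 1978/9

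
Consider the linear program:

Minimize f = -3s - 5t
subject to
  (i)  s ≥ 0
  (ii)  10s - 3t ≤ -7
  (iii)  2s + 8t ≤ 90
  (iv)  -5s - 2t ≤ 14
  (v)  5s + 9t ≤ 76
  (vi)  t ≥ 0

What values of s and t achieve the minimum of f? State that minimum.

s = 11/7, t = 53/7, minimum f = -298/7

Vertices and f = -3s - 5t:
  (0, 7/3) → f = -35/3
  (0, 76/9) → f = -380/9
  (11/7, 53/7) → f = -298/7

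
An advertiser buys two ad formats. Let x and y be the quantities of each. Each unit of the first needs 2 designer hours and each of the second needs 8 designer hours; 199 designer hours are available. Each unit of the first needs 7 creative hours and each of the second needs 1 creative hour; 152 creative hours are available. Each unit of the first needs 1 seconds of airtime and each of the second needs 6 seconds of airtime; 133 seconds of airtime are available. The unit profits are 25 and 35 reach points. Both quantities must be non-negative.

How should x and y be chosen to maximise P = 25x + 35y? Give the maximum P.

x = 19, y = 19, maximum P = 1140

Corner points and P = 25x + 35y:
  (0, 0) → P = 0
  (0, 133/6) → P = 4655/6
  (152/7, 0) → P = 3800/7
  (19, 19) → P = 1140

The binding constraints are 7x + y = 152 and x + 6y = 133.
Solving simultaneously gives x = 19, y = 19.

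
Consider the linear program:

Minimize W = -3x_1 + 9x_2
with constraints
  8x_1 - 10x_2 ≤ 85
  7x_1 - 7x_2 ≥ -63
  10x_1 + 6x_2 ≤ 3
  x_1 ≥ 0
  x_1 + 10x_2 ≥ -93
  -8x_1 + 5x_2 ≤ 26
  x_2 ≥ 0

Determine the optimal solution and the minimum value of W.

x_1 = 3/10, x_2 = 0, minimum W = -9/10

Extreme points and W = -3x_1 + 9x_2:
  (0, 1/2) → W = 9/2
  (3/10, 0) → W = -9/10
  (0, 0) → W = 0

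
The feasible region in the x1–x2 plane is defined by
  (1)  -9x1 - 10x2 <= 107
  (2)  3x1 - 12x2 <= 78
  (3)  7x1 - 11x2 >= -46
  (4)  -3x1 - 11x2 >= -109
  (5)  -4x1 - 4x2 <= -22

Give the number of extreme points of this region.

4

The feasible vertices (each the meet of two boundaries and inside every other half-plane) are:
  (722/23, 31/23)
  (48/5, -41/10)
  (63/10, 901/110)
  (29/36, 169/36)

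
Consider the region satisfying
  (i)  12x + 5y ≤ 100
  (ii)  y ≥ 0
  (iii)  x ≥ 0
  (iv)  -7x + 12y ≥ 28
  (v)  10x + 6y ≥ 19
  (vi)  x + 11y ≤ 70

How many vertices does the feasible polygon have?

Intersecting each pair of boundary lines and keeping only the points that satisfy every inequality leaves:
  (1060/179, 1036/179)
  (750/127, 740/127)
  (0, 19/6)
  (0, 70/11)
  (10/27, 413/162)

5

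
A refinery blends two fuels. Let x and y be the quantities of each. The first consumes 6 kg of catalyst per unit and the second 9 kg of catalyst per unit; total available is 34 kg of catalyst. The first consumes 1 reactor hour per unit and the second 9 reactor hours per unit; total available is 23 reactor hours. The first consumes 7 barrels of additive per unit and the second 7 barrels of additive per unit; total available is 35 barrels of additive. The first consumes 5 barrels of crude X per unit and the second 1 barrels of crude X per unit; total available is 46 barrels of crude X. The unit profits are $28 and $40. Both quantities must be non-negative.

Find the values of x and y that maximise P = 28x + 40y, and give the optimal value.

x = 11/3, y = 4/3, maximum P = 156

Extreme points and P = 28x + 40y:
  (0, 0) → P = 0
  (0, 23/9) → P = 920/9
  (5, 0) → P = 140
  (11/5, 104/45) → P = 6932/45
  (11/3, 4/3) → P = 156

The optimum lies where 6x + 9y = 34 and 7x + 7y = 35.
Solving simultaneously gives x = 11/3, y = 4/3.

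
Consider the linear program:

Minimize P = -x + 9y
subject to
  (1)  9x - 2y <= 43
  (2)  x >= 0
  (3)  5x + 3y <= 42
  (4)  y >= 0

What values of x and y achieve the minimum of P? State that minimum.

Extreme points and P = -x + 9y:
  (213/37, 163/37) → P = 1254/37
  (43/9, 0) → P = -43/9
  (0, 14) → P = 126
  (0, 0) → P = 0

x = 43/9, y = 0, minimum P = -43/9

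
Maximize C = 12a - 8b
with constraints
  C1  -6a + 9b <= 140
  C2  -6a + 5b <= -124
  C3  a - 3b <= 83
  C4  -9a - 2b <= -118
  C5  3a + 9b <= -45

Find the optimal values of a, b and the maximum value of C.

a = 34, b = -49/3, maximum C = 1616/3

Corner points and C = 12a - 8b:
  (520/29, -629/29) → C = 11272/29
  (34, -49/3) → C = 1616/3
  (384/25, -253/25) → C = 6632/25

The optimum lies where a - 3b = 83 and 3a + 9b = -45.
Solving simultaneously gives a = 34, b = -49/3.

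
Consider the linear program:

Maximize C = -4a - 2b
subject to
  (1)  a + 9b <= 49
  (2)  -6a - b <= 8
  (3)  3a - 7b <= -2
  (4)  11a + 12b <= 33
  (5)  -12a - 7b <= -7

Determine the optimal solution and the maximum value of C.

a = -21/10, b = 23/5, maximum C = -4/5

Corner points and C = -4a - 2b:
  (-129/61, 286/61) → C = -56/61
  (-21/10, 23/5) → C = -4/5
  (207/113, 121/113) → C = -1070/113
  (1/3, 3/7) → C = -46/21

The binding constraints are -6a - b = 8 and -12a - 7b = -7.
Solving simultaneously gives a = -21/10, b = 23/5.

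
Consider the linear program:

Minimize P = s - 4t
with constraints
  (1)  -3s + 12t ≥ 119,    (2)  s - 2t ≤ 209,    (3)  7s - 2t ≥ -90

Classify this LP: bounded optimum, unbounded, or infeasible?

unbounded

From the feasible point (1373/3, 373/3), moving in the direction (2, 1) keeps every constraint satisfied while P decreases without bound.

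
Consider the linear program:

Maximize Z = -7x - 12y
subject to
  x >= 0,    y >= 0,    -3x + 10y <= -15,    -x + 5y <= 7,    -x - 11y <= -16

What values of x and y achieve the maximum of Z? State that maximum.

x = 325/43, y = 33/43, maximum Z = -2671/43

The feasible region is unbounded (it extends along (5, 1), (1, 0)), but Z strictly decreases along every unbounded feasible direction, so there is no improving ray and the maximum is attained at a vertex.

The binding constraints are -3x + 10y = -15 and -x - 11y = -16.
Solving simultaneously gives x = 325/43, y = 33/43.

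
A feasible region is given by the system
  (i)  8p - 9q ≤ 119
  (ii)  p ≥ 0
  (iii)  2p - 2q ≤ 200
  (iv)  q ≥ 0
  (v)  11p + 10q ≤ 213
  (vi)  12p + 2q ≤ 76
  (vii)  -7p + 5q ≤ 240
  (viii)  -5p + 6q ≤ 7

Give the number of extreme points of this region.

4

Pairwise boundary intersections that survive every other constraint:
  (0, 0)
  (0, 7/6)
  (19/3, 0)
  (221/41, 232/41)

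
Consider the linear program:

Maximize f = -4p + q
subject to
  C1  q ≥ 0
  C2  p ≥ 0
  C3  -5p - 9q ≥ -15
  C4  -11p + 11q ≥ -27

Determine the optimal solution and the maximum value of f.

Corner points and f = -4p + q:
  (0, 0) → f = 0
  (27/11, 0) → f = -108/11
  (0, 5/3) → f = 5/3
  (204/77, 15/77) → f = -801/77

At the optimal vertex, p = 0 and -5p - 9q = -15.
Solving simultaneously gives p = 0, q = 5/3.

p = 0, q = 5/3, maximum f = 5/3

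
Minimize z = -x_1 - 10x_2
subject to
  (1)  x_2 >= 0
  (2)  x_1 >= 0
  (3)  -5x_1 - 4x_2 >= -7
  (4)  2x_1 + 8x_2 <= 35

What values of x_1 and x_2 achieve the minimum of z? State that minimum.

Vertices and z = -x_1 - 10x_2:
  (0, 0) → z = 0
  (7/5, 0) → z = -7/5
  (0, 7/4) → z = -35/2

The optimum lies where x_1 = 0 and -5x_1 - 4x_2 = -7.
Solving simultaneously gives x_1 = 0, x_2 = 7/4.

x_1 = 0, x_2 = 7/4, minimum z = -35/2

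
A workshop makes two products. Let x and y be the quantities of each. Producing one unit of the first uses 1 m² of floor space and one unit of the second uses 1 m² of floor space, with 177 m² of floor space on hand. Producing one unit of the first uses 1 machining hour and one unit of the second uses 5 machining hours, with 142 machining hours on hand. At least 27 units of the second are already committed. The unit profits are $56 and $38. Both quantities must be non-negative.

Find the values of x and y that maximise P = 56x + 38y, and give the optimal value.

Feasible corners and P = 56x + 38y:
  (0, 142/5) → P = 5396/5
  (0, 27) → P = 1026
  (7, 27) → P = 1418

The optimum lies where x + 5y = 142 and y = 27.
Solving simultaneously gives x = 7, y = 27.

x = 7, y = 27, maximum P = 1418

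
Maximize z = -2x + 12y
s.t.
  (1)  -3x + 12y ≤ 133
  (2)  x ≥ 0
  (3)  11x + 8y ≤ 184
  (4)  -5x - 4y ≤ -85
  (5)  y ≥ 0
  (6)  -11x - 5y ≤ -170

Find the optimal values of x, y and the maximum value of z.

Corner points and z = -2x + 12y:
  (14, 15/4) → z = 17
  (40/3, 14/3) → z = 88/3
  (255/19, 85/19) → z = 510/19

At the optimal vertex, 11x + 8y = 184 and -11x - 5y = -170.
Solving simultaneously gives x = 40/3, y = 14/3.

x = 40/3, y = 14/3, maximum z = 88/3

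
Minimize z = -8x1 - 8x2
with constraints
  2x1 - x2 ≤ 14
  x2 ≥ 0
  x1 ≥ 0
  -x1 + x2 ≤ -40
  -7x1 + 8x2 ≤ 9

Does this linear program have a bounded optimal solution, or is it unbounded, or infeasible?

infeasible

The boundaries 2x1 - x2 = 14 and x2 = 0 meet at (7, 0), but that point violates -x1 + x2 ≤ -40. Every candidate vertex is excluded by some other constraint, so the feasible region is empty.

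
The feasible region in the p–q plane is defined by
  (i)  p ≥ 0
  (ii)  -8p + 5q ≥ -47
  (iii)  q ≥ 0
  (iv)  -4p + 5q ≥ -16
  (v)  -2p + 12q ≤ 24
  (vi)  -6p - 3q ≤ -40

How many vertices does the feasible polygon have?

Intersecting each pair of boundary lines and keeping only the points that satisfy every inequality leaves:
  (31/4, 3)
  (342/43, 143/43)
  (124/21, 32/21)
  (68/13, 112/39)

4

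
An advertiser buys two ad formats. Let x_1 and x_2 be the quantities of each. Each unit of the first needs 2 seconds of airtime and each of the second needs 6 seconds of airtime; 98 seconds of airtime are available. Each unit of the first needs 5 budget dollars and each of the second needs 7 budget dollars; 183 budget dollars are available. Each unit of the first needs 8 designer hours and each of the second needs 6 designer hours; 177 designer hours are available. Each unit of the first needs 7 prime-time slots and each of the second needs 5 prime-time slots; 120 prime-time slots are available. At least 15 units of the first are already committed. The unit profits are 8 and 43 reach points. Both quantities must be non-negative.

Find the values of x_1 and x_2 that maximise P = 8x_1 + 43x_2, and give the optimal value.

Extreme points and P = 8x_1 + 43x_2:
  (120/7, 0) → P = 960/7
  (15, 0) → P = 120
  (15, 3) → P = 249

The binding constraints are 7x_1 + 5x_2 = 120 and x_1 = 15.
Solving simultaneously gives x_1 = 15, x_2 = 3.

x_1 = 15, x_2 = 3, maximum P = 249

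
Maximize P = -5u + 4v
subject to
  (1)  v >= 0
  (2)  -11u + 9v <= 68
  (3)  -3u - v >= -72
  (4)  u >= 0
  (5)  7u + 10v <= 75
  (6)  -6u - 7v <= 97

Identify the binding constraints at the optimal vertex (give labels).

Vertices and P = -5u + 4v:
  (0, 0) → P = 0
  (75/7, 0) → P = -375/7
  (0, 15/2) → P = 30

The maximum is at (0, 15/2). Substituting into each constraint, equality holds for (4) and (5); the remaining constraints have slack.

(4) and (5)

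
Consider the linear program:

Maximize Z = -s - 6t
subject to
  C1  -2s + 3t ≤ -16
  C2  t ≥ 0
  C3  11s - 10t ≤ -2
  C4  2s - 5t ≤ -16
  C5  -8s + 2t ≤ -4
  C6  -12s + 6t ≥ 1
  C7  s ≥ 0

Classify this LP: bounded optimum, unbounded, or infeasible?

The boundaries 2s - 5t = -16 and -8s + 2t = -4 meet at (13/9, 34/9), but that point violates -2s + 3t ≤ -16. Every candidate vertex is excluded by some other constraint, so the feasible region is empty.

infeasible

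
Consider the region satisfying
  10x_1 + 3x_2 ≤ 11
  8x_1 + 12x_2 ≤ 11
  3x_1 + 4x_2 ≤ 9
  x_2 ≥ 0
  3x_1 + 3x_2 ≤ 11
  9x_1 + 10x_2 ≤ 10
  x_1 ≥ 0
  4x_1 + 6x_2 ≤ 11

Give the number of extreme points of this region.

The feasible vertices (each the meet of two boundaries and inside every other half-plane) are:
  (11/10, 0)
  (80/73, 1/73)
  (5/14, 19/28)
  (0, 11/12)
  (0, 0)

5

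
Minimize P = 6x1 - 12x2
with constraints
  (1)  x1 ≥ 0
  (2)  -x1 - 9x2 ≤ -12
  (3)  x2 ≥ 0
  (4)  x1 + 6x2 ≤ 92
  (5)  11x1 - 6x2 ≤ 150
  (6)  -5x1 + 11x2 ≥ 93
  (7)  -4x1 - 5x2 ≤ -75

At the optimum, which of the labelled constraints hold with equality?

(1) and (4)

Extreme points and P = 6x1 - 12x2:
  (0, 46/3) → P = -184
  (0, 15) → P = -180
  (454/41, 553/41) → P = -3912/41
  (120/23, 249/23) → P = -2268/23

The minimum is at (0, 46/3). Substituting into each constraint, equality holds for (1) and (4); the remaining constraints have slack.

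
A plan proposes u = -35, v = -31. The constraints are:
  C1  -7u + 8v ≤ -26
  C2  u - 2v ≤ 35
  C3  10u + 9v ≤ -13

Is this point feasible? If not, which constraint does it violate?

Constraint C1: -7u + 8v = -3, which is not ≤ -26. All other constraints are satisfied.

not feasible — violates C1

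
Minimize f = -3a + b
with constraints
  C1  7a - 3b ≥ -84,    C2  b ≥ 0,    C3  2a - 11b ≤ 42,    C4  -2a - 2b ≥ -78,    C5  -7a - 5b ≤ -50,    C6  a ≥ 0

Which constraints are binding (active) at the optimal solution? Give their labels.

C3 and C4

Extreme points and f = -3a + b:
  (33/10, 357/10) → f = 129/5
  (0, 28) → f = 28
  (21, 0) → f = -63
  (50/7, 0) → f = -150/7
  (471/13, 36/13) → f = -1377/13
  (0, 10) → f = 10

The minimum is at (471/13, 36/13). Substituting into each constraint, equality holds for C3 and C4; the remaining constraints have slack.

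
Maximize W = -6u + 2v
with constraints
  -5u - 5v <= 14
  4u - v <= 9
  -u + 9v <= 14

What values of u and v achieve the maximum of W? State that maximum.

u = -98/25, v = 28/25, maximum W = 644/25

The optimum lies where -5u - 5v = 14 and -u + 9v = 14.
Solving simultaneously gives u = -98/25, v = 28/25.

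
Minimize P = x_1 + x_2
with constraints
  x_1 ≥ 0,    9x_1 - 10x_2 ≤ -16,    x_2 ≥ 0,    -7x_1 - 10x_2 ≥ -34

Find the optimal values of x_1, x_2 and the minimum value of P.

Corner points and P = x_1 + x_2:
  (0, 8/5) → P = 8/5
  (0, 17/5) → P = 17/5
  (9/8, 209/80) → P = 299/80

The binding constraints are x_1 = 0 and 9x_1 - 10x_2 = -16.
Solving simultaneously gives x_1 = 0, x_2 = 8/5.

x_1 = 0, x_2 = 8/5, minimum P = 8/5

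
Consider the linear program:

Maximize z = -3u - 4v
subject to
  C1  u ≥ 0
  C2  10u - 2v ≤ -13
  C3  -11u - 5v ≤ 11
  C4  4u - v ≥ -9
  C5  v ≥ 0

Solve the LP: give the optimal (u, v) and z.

Vertices and z = -3u - 4v:
  (0, 13/2) → z = -26
  (0, 9) → z = -36
  (5/2, 19) → z = -167/2

At the optimal vertex, u = 0 and 10u - 2v = -13.
Solving simultaneously gives u = 0, v = 13/2.

u = 0, v = 13/2, maximum z = -26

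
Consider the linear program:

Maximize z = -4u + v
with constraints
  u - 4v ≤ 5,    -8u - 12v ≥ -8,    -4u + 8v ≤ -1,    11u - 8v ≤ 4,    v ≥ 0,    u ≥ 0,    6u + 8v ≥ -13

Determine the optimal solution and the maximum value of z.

At the optimal vertex, -4u + 8v = -1 and v = 0.
Solving simultaneously gives u = 1/4, v = 0.

u = 1/4, v = 0, maximum z = -1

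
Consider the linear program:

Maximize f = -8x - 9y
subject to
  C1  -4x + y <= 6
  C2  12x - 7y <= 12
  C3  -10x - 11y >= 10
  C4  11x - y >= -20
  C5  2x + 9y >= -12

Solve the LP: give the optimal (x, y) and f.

Extreme points and f = -8x - 9y:
  (-38/27, 10/27) → f = 214/27
  (-33/19, -18/19) → f = 426/19
  (31/101, -120/101) → f = 832/101
  (12/61, -84/61) → f = 660/61

The binding constraints are -4x + y = 6 and 2x + 9y = -12.
Solving simultaneously gives x = -33/19, y = -18/19.

x = -33/19, y = -18/19, maximum f = 426/19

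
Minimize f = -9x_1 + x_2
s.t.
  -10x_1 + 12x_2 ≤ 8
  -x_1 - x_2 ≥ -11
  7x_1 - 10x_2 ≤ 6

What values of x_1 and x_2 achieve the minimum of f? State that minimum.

x_1 = 116/17, x_2 = 71/17, minimum f = -973/17

At the optimal vertex, -x_1 - x_2 = -11 and 7x_1 - 10x_2 = 6.
Solving simultaneously gives x_1 = 116/17, x_2 = 71/17.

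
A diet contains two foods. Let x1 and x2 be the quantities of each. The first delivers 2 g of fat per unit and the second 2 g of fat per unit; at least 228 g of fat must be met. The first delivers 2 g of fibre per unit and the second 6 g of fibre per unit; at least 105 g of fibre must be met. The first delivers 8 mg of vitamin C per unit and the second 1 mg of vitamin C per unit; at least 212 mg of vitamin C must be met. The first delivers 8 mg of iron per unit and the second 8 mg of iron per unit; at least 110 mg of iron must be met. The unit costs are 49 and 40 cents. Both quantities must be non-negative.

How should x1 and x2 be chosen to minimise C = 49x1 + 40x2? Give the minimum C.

Feasible corners and C = 49x1 + 40x2:
  (0, 212) → C = 8480
  (114, 0) → C = 5586
  (14, 100) → C = 4686
The feasible region is unbounded (it extends along (0, 1), (1, 0)), but C strictly increases along every unbounded feasible direction, so there is no improving ray and the minimum is attained at a vertex.

The optimum lies where 2x1 + 2x2 = 228 and 8x1 + x2 = 212.
Solving simultaneously gives x1 = 14, x2 = 100.

x1 = 14, x2 = 100, minimum C = 4686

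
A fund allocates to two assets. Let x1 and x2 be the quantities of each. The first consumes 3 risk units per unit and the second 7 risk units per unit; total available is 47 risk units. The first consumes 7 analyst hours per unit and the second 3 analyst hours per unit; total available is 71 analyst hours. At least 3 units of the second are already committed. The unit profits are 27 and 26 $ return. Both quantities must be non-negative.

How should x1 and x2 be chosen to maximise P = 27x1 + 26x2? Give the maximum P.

Vertices and P = 27x1 + 26x2:
  (0, 47/7) → P = 1222/7
  (0, 3) → P = 78
  (26/3, 3) → P = 312

The optimum lies where 3x1 + 7x2 = 47 and x2 = 3.
Solving simultaneously gives x1 = 26/3, x2 = 3.

x1 = 26/3, x2 = 3, maximum P = 312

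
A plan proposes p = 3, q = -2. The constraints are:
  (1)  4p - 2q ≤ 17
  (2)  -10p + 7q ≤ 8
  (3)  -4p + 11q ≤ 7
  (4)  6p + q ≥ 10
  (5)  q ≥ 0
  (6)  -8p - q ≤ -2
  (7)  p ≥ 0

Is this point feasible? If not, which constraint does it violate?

Constraint (5): q = -2, which is not ≥ 0. All other constraints are satisfied.

not feasible — violates (5)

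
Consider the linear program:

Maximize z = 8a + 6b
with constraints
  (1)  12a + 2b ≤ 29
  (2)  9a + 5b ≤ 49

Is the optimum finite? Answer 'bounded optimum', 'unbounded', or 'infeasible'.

From the feasible point (47/42, 109/14), moving in the direction (-5, 9) keeps every constraint satisfied while z increases without bound.

unbounded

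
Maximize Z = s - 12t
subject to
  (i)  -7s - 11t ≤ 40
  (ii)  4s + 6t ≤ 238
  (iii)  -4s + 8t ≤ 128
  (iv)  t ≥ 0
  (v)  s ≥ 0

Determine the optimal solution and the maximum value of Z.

s = 119/2, t = 0, maximum Z = 119/2

Corner points and Z = s - 12t:
  (142/7, 183/7) → Z = -2054/7
  (119/2, 0) → Z = 119/2
  (0, 16) → Z = -192
  (0, 0) → Z = 0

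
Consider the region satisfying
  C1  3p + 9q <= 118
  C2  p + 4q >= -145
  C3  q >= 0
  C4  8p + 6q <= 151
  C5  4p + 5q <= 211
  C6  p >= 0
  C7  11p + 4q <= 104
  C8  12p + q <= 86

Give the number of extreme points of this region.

5

Pairwise boundary intersections that survive every other constraint:
  (0, 118/9)
  (16/3, 34/3)
  (0, 0)
  (43/6, 0)
  (240/37, 302/37)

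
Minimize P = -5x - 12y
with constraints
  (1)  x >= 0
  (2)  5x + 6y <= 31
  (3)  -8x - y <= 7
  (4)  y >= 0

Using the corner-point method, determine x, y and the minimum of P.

x = 0, y = 31/6, minimum P = -62

Corner points and P = -5x - 12y:
  (0, 31/6) → P = -62
  (0, 0) → P = 0
  (31/5, 0) → P = -31

The optimum lies where x = 0 and 5x + 6y = 31.
Solving simultaneously gives x = 0, y = 31/6.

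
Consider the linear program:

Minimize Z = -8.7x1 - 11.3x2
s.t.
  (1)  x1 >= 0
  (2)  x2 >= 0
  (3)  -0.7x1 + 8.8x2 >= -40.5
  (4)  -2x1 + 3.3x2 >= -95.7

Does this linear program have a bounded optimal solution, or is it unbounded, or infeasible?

unbounded

From the feasible point (0, 0), moving in the direction (0, 1) keeps every constraint satisfied while Z decreases without bound.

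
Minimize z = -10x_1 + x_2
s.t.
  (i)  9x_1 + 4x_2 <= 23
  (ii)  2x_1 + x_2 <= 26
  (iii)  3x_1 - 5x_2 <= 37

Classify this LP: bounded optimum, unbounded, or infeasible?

Feasible corners and z = -10x_1 + x_2:
  (-81, 188) → z = 998
  (263/57, -88/19) → z = -2894/57
The feasible region has finitely many vertices and no improving ray; the minimum is -2894/57 at (263/57, -88/19).

bounded optimum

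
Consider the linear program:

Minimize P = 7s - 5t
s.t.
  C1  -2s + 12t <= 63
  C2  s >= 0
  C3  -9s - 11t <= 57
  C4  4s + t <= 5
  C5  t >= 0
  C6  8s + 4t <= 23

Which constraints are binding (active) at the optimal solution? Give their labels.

C2 and C4

Extreme points and P = 7s - 5t:
  (0, 5) → P = -25
  (0, 0) → P = 0
  (5/4, 0) → P = 35/4

The minimum is at (0, 5). Substituting into each constraint, equality holds for C2 and C4; the remaining constraints have slack.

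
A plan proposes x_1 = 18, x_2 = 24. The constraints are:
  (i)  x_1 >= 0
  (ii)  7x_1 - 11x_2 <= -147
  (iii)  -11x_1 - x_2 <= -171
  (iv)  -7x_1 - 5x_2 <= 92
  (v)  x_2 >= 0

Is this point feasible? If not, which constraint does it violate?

Constraint (ii): 7x_1 - 11x_2 = -138, which is not ≤ -147. All other constraints are satisfied.

not feasible — violates (ii)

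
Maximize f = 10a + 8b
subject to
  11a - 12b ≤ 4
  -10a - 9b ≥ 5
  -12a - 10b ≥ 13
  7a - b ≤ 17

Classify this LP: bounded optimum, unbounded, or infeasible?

bounded optimum

Extreme points and f = 10a + 8b:
  (-58/127, -191/254) → f = -1344/127
  (-67/8, 35/4) → f = -55/4
The feasible region has finitely many vertices and no improving ray; the maximum is -1344/127 at (-58/127, -191/254).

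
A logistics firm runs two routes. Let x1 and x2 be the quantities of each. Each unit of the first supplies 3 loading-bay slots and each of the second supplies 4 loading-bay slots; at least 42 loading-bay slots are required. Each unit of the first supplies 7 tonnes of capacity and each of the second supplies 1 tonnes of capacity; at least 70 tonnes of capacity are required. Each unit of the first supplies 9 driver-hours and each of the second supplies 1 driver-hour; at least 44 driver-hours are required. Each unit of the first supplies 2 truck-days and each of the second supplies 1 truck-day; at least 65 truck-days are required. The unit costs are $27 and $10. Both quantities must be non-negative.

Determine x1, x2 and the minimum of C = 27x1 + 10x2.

x1 = 1, x2 = 63, minimum C = 657

Vertices and C = 27x1 + 10x2:
  (0, 70) → C = 700
  (65/2, 0) → C = 1755/2
  (1, 63) → C = 657
The feasible region is unbounded (it extends along (0, 1), (1, 0)), but C strictly increases along every unbounded feasible direction, so there is no improving ray and the minimum is attained at a vertex.

At the optimal vertex, 7x1 + x2 = 70 and 2x1 + x2 = 65.
Solving simultaneously gives x1 = 1, x2 = 63.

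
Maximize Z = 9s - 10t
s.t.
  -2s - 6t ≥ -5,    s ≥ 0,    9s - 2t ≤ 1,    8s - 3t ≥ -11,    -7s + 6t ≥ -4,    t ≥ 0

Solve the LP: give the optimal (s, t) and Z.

Extreme points and Z = 9s - 10t:
  (0, 5/6) → Z = -25/3
  (8/29, 43/58) → Z = -143/29
  (0, 0) → Z = 0
  (1/9, 0) → Z = 1

s = 1/9, t = 0, maximum Z = 1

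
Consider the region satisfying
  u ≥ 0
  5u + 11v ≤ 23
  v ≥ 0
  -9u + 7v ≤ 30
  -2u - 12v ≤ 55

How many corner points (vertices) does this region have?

3

The feasible vertices (each the meet of two boundaries and inside every other half-plane) are:
  (0, 23/11)
  (0, 0)
  (23/5, 0)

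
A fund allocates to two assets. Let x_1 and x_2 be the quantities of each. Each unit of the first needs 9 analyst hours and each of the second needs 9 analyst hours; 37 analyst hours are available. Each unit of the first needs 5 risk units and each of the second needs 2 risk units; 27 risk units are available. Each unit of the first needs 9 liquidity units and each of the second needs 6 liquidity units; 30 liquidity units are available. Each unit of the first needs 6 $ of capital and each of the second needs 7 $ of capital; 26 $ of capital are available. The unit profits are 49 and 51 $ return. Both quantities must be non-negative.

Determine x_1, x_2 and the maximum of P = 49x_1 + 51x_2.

Feasible corners and P = 49x_1 + 51x_2:
  (0, 0) → P = 0
  (0, 26/7) → P = 1326/7
  (10/3, 0) → P = 490/3
  (2, 2) → P = 200

The optimum lies where 9x_1 + 6x_2 = 30 and 6x_1 + 7x_2 = 26.
Solving simultaneously gives x_1 = 2, x_2 = 2.

x_1 = 2, x_2 = 2, maximum P = 200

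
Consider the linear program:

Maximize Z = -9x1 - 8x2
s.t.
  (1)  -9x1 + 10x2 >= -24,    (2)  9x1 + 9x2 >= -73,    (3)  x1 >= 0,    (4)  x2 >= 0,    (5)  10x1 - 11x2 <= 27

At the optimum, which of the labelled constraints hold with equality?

Corner points and Z = -9x1 - 8x2:
  (8/3, 0) → Z = -24
  (6, 3) → Z = -78
  (0, 0) → Z = 0
The feasible region is unbounded (it extends along (0, 1), (11, 10)), but Z strictly decreases along every unbounded feasible direction, so there is no improving ray and the maximum is attained at a vertex.

The maximum is at (0, 0). Substituting into each constraint, equality holds for (3) and (4); the remaining constraints have slack.

(3) and (4)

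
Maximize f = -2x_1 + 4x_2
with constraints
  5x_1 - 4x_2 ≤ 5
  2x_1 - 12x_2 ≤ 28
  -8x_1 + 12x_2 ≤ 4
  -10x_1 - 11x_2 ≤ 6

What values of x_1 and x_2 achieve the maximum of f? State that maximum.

x_1 = 19/7, x_2 = 15/7, maximum f = 22/7

Feasible corners and f = -2x_1 + 4x_2:
  (19/7, 15/7) → f = 22/7
  (31/95, -16/19) → f = -382/95
  (-29/52, -1/26) → f = 25/26

At the optimal vertex, 5x_1 - 4x_2 = 5 and -8x_1 + 12x_2 = 4.
Solving simultaneously gives x_1 = 19/7, x_2 = 15/7.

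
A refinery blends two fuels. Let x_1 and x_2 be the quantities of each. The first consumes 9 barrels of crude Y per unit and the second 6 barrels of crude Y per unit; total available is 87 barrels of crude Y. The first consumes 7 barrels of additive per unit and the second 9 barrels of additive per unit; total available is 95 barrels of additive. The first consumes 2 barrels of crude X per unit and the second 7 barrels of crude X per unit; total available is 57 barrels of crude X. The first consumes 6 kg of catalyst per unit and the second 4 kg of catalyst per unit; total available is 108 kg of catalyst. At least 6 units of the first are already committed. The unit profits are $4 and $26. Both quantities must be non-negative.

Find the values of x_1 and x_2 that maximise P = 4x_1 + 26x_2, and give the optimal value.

x_1 = 6, x_2 = 11/2, maximum P = 167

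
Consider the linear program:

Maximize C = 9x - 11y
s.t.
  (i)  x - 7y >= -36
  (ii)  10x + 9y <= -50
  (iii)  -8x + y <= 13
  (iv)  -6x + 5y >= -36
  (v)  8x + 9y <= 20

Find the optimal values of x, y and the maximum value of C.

Extreme points and C = 9x - 11y:
  (-167/82, -135/41) → C = 1467/82
  (37/52, -165/26) → C = 3963/52
  (-101/34, -183/17) → C = 3117/34

x = -101/34, y = -183/17, maximum C = 3117/34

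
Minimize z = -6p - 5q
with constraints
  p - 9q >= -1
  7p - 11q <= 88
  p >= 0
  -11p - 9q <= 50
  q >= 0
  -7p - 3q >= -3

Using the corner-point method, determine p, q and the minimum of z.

p = 4/11, q = 5/33, minimum z = -97/33

Vertices and z = -6p - 5q:
  (0, 1/9) → z = -5/9
  (4/11, 5/33) → z = -97/33
  (0, 0) → z = 0
  (3/7, 0) → z = -18/7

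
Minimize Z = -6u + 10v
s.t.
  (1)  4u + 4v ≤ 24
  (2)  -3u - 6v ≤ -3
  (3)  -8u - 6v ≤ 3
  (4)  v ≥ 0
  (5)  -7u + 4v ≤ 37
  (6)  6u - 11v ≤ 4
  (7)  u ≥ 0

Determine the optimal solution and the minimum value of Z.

u = 70/17, v = 32/17, minimum Z = -100/17

Extreme points and Z = -6u + 10v:
  (70/17, 32/17) → Z = -100/17
  (0, 6) → Z = 60
  (19/23, 2/23) → Z = -94/23
  (0, 1/2) → Z = 5

The optimum lies where 4u + 4v = 24 and 6u - 11v = 4.
Solving simultaneously gives u = 70/17, v = 32/17.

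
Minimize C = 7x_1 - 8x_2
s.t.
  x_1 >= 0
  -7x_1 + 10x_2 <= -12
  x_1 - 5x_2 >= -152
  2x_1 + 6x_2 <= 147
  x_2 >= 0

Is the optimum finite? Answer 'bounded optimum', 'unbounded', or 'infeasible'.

Corner points and C = 7x_1 - 8x_2:
  (771/31, 1005/62) → C = 1377/31
  (12/7, 0) → C = 12
  (147/2, 0) → C = 1029/2
The feasible region has finitely many vertices and no improving ray; the minimum is 12 at (12/7, 0).

bounded optimum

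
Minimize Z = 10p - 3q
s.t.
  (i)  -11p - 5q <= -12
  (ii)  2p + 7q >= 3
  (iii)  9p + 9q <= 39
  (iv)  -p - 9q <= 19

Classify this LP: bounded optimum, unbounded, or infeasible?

bounded optimum

Extreme points and Z = 10p - 3q:
  (69/67, 9/67) → Z = 663/67
  (-29/18, 107/18) → Z = -611/18
  (82/15, -17/15) → Z = 871/15
The feasible region has finitely many vertices and no improving ray; the minimum is -611/18 at (-29/18, 107/18).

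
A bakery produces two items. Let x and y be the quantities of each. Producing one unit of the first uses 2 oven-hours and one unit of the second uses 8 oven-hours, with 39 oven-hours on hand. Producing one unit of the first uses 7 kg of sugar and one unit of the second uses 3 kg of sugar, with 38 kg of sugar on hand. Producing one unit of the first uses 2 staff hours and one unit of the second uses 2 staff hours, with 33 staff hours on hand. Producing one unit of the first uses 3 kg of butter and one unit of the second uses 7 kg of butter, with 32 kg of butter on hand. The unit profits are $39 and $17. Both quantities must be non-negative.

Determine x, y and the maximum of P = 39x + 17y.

x = 17/4, y = 11/4, maximum P = 425/2

Corner points and P = 39x + 17y:
  (0, 0) → P = 0
  (0, 32/7) → P = 544/7
  (38/7, 0) → P = 1482/7
  (17/4, 11/4) → P = 425/2

The optimum lies where 7x + 3y = 38 and 3x + 7y = 32.
Solving simultaneously gives x = 17/4, y = 11/4.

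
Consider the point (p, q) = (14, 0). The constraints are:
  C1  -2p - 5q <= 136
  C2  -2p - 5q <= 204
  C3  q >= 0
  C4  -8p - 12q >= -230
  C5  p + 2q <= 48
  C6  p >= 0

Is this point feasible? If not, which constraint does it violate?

feasible

C1: -28 ≤ 136 ✓
C2: -28 ≤ 204 ✓
C3: 0 ≥ 0 ✓
C4: -112 ≥ -230 ✓
C5: 14 ≤ 48 ✓
C6: 14 ≥ 0 ✓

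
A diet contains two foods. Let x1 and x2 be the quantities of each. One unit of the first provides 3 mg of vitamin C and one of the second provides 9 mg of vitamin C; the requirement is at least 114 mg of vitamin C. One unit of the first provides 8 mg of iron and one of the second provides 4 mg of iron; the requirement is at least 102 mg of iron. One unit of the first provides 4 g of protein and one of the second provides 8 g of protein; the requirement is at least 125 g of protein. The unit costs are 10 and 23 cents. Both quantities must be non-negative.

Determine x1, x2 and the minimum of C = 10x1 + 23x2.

Vertices and C = 10x1 + 23x2:
  (0, 51/2) → C = 1173/2
  (38, 0) → C = 380
  (71/4, 27/4) → C = 1331/4
  (79/12, 37/3) → C = 699/2
The feasible region is unbounded (it extends along (0, 1), (1, 0)), but C strictly increases along every unbounded feasible direction, so there is no improving ray and the minimum is attained at a vertex.

The optimum lies where 3x1 + 9x2 = 114 and 4x1 + 8x2 = 125.
Solving simultaneously gives x1 = 71/4, x2 = 27/4.

x1 = 71/4, x2 = 27/4, minimum C = 1331/4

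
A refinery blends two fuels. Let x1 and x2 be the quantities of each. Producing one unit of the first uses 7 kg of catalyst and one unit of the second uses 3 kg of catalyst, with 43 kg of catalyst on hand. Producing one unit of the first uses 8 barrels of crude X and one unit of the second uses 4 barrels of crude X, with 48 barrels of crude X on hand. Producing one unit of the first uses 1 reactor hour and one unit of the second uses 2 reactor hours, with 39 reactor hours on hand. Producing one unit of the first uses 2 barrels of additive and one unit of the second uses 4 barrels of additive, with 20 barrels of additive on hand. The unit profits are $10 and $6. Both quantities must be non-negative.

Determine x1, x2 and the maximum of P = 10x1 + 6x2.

x1 = 14/3, x2 = 8/3, maximum P = 188/3

Corner points and P = 10x1 + 6x2:
  (0, 0) → P = 0
  (0, 5) → P = 30
  (6, 0) → P = 60
  (14/3, 8/3) → P = 188/3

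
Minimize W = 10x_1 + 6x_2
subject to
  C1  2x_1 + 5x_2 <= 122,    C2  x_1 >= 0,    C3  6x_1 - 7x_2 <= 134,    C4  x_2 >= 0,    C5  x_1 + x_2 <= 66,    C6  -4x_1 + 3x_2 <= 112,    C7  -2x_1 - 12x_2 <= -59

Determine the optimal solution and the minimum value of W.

Feasible corners and W = 10x_1 + 6x_2:
  (0, 122/5) → W = 732/5
  (381/11, 116/11) → W = 4506/11
  (0, 59/12) → W = 59/2
  (47/2, 1) → W = 241

x_1 = 0, x_2 = 59/12, minimum W = 59/2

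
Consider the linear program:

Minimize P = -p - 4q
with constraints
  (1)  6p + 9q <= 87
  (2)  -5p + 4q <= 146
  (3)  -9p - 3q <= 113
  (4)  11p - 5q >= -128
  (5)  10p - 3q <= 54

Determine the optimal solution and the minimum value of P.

Extreme points and P = -p - 4q:
  (-239/43, 575/43) → P = -2061/43
  (83/12, 91/18) → P = -977/36
  (-73/6, -7/6) → P = 101/6
  (-59/19, -1616/57) → P = 6641/57

p = -239/43, q = 575/43, minimum P = -2061/43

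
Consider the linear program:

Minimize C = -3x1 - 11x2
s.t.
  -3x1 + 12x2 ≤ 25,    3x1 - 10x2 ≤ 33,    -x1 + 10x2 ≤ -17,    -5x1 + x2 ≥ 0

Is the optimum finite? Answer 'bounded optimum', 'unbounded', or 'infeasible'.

bounded optimum

Corner points and C = -3x1 - 11x2:
  (-227/9, -38/9) → C = 1099/9
  (-33/47, -165/47) → C = 1914/47
  (-17/49, -85/49) → C = 986/49
The feasible region has finitely many vertices and no improving ray; the minimum is 986/49 at (-17/49, -85/49).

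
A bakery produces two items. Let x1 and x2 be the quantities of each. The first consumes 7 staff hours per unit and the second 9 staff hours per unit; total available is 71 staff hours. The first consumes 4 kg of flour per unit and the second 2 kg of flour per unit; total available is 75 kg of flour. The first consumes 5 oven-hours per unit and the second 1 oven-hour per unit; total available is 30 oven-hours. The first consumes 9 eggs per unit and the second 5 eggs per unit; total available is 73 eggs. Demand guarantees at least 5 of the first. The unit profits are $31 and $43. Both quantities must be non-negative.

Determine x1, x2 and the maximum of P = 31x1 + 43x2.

x1 = 5, x2 = 4, maximum P = 327

Vertices and P = 31x1 + 43x2:
  (6, 0) → P = 186
  (5, 0) → P = 155
  (199/38, 145/38) → P = 6202/19
  (5, 4) → P = 327

The optimum lies where 7x1 + 9x2 = 71 and x1 = 5.
Solving simultaneously gives x1 = 5, x2 = 4.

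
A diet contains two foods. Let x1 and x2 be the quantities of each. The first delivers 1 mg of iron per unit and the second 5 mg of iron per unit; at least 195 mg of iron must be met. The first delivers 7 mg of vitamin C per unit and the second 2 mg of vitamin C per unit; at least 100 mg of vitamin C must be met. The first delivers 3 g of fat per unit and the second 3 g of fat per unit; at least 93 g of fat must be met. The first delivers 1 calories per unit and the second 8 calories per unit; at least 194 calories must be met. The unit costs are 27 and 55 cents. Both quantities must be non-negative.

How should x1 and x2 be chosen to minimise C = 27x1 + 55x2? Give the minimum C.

x1 = 10/3, x2 = 115/3, minimum C = 6595/3

Feasible corners and C = 27x1 + 55x2:
  (0, 50) → C = 2750
  (195, 0) → C = 5265
  (10/3, 115/3) → C = 6595/3
The feasible region is unbounded (it extends along (0, 1), (1, 0)), but C strictly increases along every unbounded feasible direction, so there is no improving ray and the minimum is attained at a vertex.

The binding constraints are x1 + 5x2 = 195 and 7x1 + 2x2 = 100.
Solving simultaneously gives x1 = 10/3, x2 = 115/3.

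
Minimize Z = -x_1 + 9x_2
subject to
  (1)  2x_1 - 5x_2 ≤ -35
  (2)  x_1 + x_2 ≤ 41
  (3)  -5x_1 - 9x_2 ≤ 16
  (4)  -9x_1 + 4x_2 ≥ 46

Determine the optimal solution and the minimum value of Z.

x_1 = -395/43, x_2 = 143/43, minimum Z = 1682/43

Extreme points and Z = -x_1 + 9x_2:
  (-395/43, 143/43) → Z = 1682/43
  (-90/37, 223/37) → Z = 2097/37
  (118/13, 415/13) → Z = 3617/13
The feasible region is unbounded (it extends along (-1, 1), (-9, 5)), but Z strictly increases along every unbounded feasible direction, so there is no improving ray and the minimum is attained at a vertex.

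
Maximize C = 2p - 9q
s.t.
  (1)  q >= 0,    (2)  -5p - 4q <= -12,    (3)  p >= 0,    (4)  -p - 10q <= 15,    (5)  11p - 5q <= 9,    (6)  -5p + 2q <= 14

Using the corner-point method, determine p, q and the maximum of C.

p = 32/23, q = 29/23, maximum C = -197/23

Vertices and C = 2p - 9q:
  (0, 3) → C = -27
  (32/23, 29/23) → C = -197/23
  (0, 7) → C = -63
The feasible region is unbounded (it extends along (5, 11), (2, 5)), but C strictly decreases along every unbounded feasible direction, so there is no improving ray and the maximum is attained at a vertex.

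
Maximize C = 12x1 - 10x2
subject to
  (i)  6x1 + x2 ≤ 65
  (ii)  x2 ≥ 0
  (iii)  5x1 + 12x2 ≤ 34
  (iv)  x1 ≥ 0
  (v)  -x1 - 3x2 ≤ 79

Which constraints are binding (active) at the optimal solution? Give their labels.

(ii) and (iii)

Extreme points and C = 12x1 - 10x2:
  (34/5, 0) → C = 408/5
  (0, 0) → C = 0
  (0, 17/6) → C = -85/3

The maximum is at (34/5, 0). Substituting into each constraint, equality holds for (ii) and (iii); the remaining constraints have slack.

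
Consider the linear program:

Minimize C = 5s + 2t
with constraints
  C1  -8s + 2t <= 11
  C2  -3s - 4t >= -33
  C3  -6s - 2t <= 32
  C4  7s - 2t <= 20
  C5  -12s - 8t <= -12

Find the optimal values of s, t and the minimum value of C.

s = -8/11, t = 57/22, minimum C = 17/11

Vertices and C = 5s + 2t:
  (11/19, 297/38) → C = 352/19
  (-8/11, 57/22) → C = 17/11
  (73/17, 171/34) → C = 536/17
  (23/10, -39/20) → C = 38/5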